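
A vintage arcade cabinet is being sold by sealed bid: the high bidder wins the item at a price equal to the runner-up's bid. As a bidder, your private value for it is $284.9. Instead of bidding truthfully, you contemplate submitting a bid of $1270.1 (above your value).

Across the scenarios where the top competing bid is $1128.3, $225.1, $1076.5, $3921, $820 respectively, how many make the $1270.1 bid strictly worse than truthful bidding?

The deviation hurts exactly when the highest competing bid lies strictly between $284.9 and $1270.1 — overbidding then wins at a price above your value.
$1128.3: inside the interval → strictly worse (loss $843.4).
$225.1: below both → same outcome either way.
$1076.5: inside the interval → strictly worse (loss $791.6).
$3921: above both → same outcome either way.
$820: inside the interval → strictly worse (loss $535.1).
Count: 3.

3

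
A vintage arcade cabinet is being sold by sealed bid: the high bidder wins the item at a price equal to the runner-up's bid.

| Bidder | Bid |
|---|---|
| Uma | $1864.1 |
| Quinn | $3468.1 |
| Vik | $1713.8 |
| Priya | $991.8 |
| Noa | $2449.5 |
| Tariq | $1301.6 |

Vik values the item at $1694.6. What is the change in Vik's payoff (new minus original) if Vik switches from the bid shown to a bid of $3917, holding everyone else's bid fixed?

−$1773.5

The highest bid among the other bidders is $3468.1; Vik's bid doesn't change that.
Original bid $1713.8: Vik is not highest (top rival bid is $3468.1); payoff $0.
Alternative bid $3917: Vik is highest, pays the top rival bid $3468.1; payoff $1694.6 − $3468.1 = −$1773.5.
Change in payoff = −$1773.5 − ($0) = −$1773.5.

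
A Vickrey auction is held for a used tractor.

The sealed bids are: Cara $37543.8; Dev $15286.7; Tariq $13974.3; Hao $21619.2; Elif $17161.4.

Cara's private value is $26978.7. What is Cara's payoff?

Highest bid: Cara at $37543.8, so Cara wins.
Second-highest bid: Hao at $21619.2 — that is the price the winner pays.
Cara's payoff = value − price = $26978.7 − $21619.2 = $5359.5.

$5359.5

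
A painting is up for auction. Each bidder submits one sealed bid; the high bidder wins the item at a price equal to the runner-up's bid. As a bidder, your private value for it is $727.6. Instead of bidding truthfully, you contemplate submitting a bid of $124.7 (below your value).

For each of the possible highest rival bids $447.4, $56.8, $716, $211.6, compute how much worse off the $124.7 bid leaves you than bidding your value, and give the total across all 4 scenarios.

$807.8

The deviation costs you only when the competing bid falls strictly between $124.7 and $727.6; elsewhere both bids give the same outcome.
$447.4: truthful payoff $280.2, deviation payoff $0 → loss $280.2.
$56.8: outcomes coincide → loss $0.
$716: truthful payoff $11.6, deviation payoff $0 → loss $11.6.
$211.6: truthful payoff $516, deviation payoff $0 → loss $516.
Total loss = $280.2 + $11.6 + $516 = $807.8.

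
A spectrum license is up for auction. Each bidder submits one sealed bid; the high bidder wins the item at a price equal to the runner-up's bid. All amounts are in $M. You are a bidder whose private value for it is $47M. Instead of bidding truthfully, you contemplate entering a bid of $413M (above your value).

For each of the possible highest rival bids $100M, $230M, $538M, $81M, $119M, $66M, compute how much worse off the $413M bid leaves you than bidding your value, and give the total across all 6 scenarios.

$361M

The deviation costs you only when the competing bid falls strictly between $47M and $413M; elsewhere both bids give the same outcome.
$100M: truthful payoff $0M, deviation payoff −$53M → loss $53M.
$230M: truthful payoff $0M, deviation payoff −$183M → loss $183M.
$538M: outcomes coincide → loss $0M.
$81M: truthful payoff $0M, deviation payoff −$34M → loss $34M.
$119M: truthful payoff $0M, deviation payoff −$72M → loss $72M.
$66M: truthful payoff $0M, deviation payoff −$19M → loss $19M.
Total loss = $53M + $183M + $34M + $72M + $19M = $361M.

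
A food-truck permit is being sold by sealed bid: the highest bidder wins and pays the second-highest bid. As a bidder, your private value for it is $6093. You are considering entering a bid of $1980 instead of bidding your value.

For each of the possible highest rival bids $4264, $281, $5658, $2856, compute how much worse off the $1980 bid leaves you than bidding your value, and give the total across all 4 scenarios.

$5501

The deviation costs you only when the competing bid falls strictly between $1980 and $6093; elsewhere both bids give the same outcome.
$4264: truthful payoff $1829, deviation payoff $0 → loss $1829.
$281: outcomes coincide → loss $0.
$5658: truthful payoff $435, deviation payoff $0 → loss $435.
$2856: truthful payoff $3237, deviation payoff $0 → loss $3237.
Total loss = $1829 + $435 + $3237 = $5501.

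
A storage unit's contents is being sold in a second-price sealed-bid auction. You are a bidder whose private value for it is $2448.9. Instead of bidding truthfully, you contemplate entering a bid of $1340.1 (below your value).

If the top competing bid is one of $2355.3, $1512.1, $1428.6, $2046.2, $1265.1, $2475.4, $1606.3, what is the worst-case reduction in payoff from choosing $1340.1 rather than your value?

$1020.3

$2355.3: truthful gives $93.6, deviation gives $0 → loss $93.6.
$1512.1: truthful gives $936.8, deviation gives $0 → loss $936.8.
$1428.6: truthful gives $1020.3, deviation gives $0 → loss $1020.3.
$2046.2: truthful gives $402.7, deviation gives $0 → loss $402.7.
$1265.1: same outcome either way → loss $0.
$2475.4: same outcome either way → loss $0.
$1606.3: truthful gives $842.6, deviation gives $0 → loss $842.6.
Maximum loss: $1020.3.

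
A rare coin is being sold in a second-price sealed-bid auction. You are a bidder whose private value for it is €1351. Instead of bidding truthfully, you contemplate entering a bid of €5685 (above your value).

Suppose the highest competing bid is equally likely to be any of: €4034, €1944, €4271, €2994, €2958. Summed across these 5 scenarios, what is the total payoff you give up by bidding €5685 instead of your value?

The deviation costs you only when the competing bid falls strictly between €1351 and €5685; elsewhere both bids give the same outcome.
€4034: truthful payoff €0, deviation payoff −€2683 → loss €2683.
€1944: truthful payoff €0, deviation payoff −€593 → loss €593.
€4271: truthful payoff €0, deviation payoff −€2920 → loss €2920.
€2994: truthful payoff €0, deviation payoff −€1643 → loss €1643.
€2958: truthful payoff €0, deviation payoff −€1607 → loss €1607.
Total loss = €2683 + €593 + €2920 + €1643 + €1607 = €9446.

€9446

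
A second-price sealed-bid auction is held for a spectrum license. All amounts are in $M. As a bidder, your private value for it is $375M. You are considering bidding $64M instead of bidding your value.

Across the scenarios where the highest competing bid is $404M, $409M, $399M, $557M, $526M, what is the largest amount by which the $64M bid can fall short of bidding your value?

$404M: same outcome either way → loss $0M.
$409M: same outcome either way → loss $0M.
$399M: same outcome either way → loss $0M.
$557M: same outcome either way → loss $0M.
$526M: same outcome either way → loss $0M.
Maximum loss: $0M.

$0M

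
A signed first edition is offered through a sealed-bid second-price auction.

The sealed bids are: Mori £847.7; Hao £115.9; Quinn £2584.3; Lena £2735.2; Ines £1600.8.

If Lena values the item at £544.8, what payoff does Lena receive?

Highest bid: Lena at £2735.2, so Lena wins.
Second-highest bid: Quinn at £2584.3 — that is the price the winner pays.
Lena's payoff = value − price = £544.8 − £2584.3 = −£2039.5.

−£2039.5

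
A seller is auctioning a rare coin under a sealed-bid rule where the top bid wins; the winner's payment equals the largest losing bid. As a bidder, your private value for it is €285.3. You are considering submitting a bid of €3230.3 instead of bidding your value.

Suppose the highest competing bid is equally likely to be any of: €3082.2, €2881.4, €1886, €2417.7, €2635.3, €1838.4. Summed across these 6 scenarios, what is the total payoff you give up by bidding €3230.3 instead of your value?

€13029.2

The deviation costs you only when the competing bid falls strictly between €285.3 and €3230.3; elsewhere both bids give the same outcome.
€3082.2: truthful payoff €0, deviation payoff −€2796.9 → loss €2796.9.
€2881.4: truthful payoff €0, deviation payoff −€2596.1 → loss €2596.1.
€1886: truthful payoff €0, deviation payoff −€1600.7 → loss €1600.7.
€2417.7: truthful payoff €0, deviation payoff −€2132.4 → loss €2132.4.
€2635.3: truthful payoff €0, deviation payoff −€2350 → loss €2350.
€1838.4: truthful payoff €0, deviation payoff −€1553.1 → loss €1553.1.
Total loss = €2796.9 + €2596.1 + €1600.7 + €2132.4 + €2350 + €1553.1 = €13029.2.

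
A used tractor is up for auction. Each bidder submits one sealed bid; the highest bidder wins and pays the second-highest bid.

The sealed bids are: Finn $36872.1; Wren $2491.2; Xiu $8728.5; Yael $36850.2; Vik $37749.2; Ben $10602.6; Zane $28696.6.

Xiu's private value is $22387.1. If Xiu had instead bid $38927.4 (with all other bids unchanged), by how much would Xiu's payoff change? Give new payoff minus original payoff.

The highest bid among the other bidders is $37749.2; Xiu's bid doesn't change that.
Original bid $8728.5: Xiu is not highest (top rival bid is $37749.2); payoff $0.
Alternative bid $38927.4: Xiu is highest, pays the top rival bid $37749.2; payoff $22387.1 − $37749.2 = −$15362.1.
Change in payoff = −$15362.1 − ($0) = −$15362.1.

−$15362.1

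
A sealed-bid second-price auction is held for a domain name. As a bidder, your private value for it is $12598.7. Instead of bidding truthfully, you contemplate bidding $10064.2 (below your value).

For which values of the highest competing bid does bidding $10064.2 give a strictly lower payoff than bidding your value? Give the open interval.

($10064.2, $12598.7)

If the competing bid is below $10064.2, both bids win at the same price — no difference.
If it is above $12598.7, both bids lose — no difference.
If it lies strictly between $10064.2 and $12598.7, bidding your value wins at a price below your value (positive payoff) while bidding $10064.2 loses (payoff 0).
So the deviation strictly hurts on the open interval ($10064.2, $12598.7).
In a second-price auction your bid sets only whether you win, not what you pay, so bidding your true value is weakly dominant.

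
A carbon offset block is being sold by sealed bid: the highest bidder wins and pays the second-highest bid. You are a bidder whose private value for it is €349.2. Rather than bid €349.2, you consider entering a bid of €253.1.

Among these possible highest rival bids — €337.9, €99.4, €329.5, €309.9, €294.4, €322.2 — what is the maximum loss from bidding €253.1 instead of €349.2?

€54.8

€337.9: truthful gives €11.3, deviation gives €0 → loss €11.3.
€99.4: same outcome either way → loss €0.
€329.5: truthful gives €19.7, deviation gives €0 → loss €19.7.
€309.9: truthful gives €39.3, deviation gives €0 → loss €39.3.
€294.4: truthful gives €54.8, deviation gives €0 → loss €54.8.
€322.2: truthful gives €27, deviation gives €0 → loss €27.
Maximum loss: €54.8.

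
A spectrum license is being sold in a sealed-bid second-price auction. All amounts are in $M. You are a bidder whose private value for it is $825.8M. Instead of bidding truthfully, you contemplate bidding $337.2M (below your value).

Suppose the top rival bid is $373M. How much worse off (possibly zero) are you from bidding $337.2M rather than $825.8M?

Bidding your value $825.8M: you win (since $825.8M > $373M) and pay $373M. Payoff $452.8M.
Bidding $337.2M: you lose. Payoff $0M.
The competing bid $373M lies between your shaded bid and your value, so underbidding forfeits an item you could have won at a profitable price.
Loss from deviating = $452.8M − ($0M) = $452.8M.

$452.8M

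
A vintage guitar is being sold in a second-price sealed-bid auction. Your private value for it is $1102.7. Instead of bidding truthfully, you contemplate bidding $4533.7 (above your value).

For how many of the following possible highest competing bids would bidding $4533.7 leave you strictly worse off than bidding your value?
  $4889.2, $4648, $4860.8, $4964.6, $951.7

0

The deviation hurts exactly when the highest competing bid lies strictly between $1102.7 and $4533.7 — overbidding then wins at a price above your value.
$4889.2: above both → same outcome either way.
$4648: above both → same outcome either way.
$4860.8: above both → same outcome either way.
$4964.6: above both → same outcome either way.
$951.7: below both → same outcome either way.
Count: 0.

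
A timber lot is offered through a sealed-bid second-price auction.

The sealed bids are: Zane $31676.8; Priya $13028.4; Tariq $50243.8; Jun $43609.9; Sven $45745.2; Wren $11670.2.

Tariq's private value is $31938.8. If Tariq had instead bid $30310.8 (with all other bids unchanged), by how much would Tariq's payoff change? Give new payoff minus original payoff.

The highest bid among the other bidders is $45745.2; Tariq's bid doesn't change that.
Original bid $50243.8: Tariq is highest, pays the top rival bid $45745.2; payoff $31938.8 − $45745.2 = −$13806.4.
Alternative bid $30310.8: Tariq is not highest (top rival bid is $45745.2); payoff $0.
Change in payoff = $0 − (−$13806.4) = $13806.4.

$13806.4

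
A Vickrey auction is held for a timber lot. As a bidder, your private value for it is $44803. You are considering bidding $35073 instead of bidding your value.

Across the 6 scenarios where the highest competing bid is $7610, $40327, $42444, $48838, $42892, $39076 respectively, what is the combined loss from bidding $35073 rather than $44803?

$14473

The deviation costs you only when the competing bid falls strictly between $35073 and $44803; elsewhere both bids give the same outcome.
$7610: outcomes coincide → loss $0.
$40327: truthful payoff $4476, deviation payoff $0 → loss $4476.
$42444: truthful payoff $2359, deviation payoff $0 → loss $2359.
$48838: outcomes coincide → loss $0.
$42892: truthful payoff $1911, deviation payoff $0 → loss $1911.
$39076: truthful payoff $5727, deviation payoff $0 → loss $5727.
Total loss = $4476 + $2359 + $1911 + $5727 = $14473.
In a second-price auction your bid sets only whether you win, not what you pay, so bidding your true value is weakly dominant.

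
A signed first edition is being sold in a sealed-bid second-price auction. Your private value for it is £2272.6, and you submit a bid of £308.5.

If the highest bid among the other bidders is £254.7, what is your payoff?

Your bid £308.5 exceeds the highest competing bid £254.7, so you win.
In a second-price auction the winner pays the second-highest bid, £254.7.
Payoff = value − price = £2272.6 − £254.7 = £2017.9.

£2017.9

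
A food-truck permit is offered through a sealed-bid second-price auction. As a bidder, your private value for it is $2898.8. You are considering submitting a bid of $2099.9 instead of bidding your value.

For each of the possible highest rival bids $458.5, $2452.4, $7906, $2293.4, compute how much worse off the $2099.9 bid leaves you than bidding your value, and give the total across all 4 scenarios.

The deviation costs you only when the competing bid falls strictly between $2099.9 and $2898.8; elsewhere both bids give the same outcome.
$458.5: outcomes coincide → loss $0.
$2452.4: truthful payoff $446.4, deviation payoff $0 → loss $446.4.
$7906: outcomes coincide → loss $0.
$2293.4: truthful payoff $605.4, deviation payoff $0 → loss $605.4.
Total loss = $446.4 + $605.4 = $1051.8.

$1051.8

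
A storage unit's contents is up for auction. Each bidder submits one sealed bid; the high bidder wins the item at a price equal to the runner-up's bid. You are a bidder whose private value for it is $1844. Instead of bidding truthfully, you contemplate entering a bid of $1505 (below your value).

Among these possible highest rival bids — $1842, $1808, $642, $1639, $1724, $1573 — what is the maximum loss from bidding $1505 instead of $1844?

$1842: truthful gives $2, deviation gives $0 → loss $2.
$1808: truthful gives $36, deviation gives $0 → loss $36.
$642: same outcome either way → loss $0.
$1639: truthful gives $205, deviation gives $0 → loss $205.
$1724: truthful gives $120, deviation gives $0 → loss $120.
$1573: truthful gives $271, deviation gives $0 → loss $271.
Maximum loss: $271.

$271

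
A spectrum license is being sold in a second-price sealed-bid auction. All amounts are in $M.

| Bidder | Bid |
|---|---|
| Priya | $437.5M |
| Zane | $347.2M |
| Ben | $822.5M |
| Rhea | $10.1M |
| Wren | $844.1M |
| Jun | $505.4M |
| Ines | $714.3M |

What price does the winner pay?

$822.5M

Highest bid: Wren at $844.1M, so Wren wins.
Second-highest bid: Ben at $822.5M — that is the price the winner pays.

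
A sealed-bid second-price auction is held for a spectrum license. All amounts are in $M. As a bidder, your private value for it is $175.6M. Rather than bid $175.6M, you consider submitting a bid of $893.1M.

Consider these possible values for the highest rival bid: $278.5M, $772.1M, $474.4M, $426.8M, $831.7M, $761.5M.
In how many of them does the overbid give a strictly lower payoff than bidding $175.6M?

6

The deviation hurts exactly when the highest competing bid lies strictly between $175.6M and $893.1M — overbidding then wins at a price above your value.
$278.5M: inside the interval → strictly worse (loss $102.9M).
$772.1M: inside the interval → strictly worse (loss $596.5M).
$474.4M: inside the interval → strictly worse (loss $298.8M).
$426.8M: inside the interval → strictly worse (loss $251.2M).
$831.7M: inside the interval → strictly worse (loss $656.1M).
$761.5M: inside the interval → strictly worse (loss $585.9M).
Count: 6.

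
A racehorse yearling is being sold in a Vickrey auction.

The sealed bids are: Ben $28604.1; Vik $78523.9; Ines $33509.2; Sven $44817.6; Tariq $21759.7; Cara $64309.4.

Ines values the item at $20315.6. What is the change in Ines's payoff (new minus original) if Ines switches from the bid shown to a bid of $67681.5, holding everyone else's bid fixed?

$0

The highest bid among the other bidders is $78523.9; Ines's bid doesn't change that.
Original bid $33509.2: Ines is not highest (top rival bid is $78523.9); payoff $0.
Alternative bid $67681.5: Ines is not highest (top rival bid is $78523.9); payoff $0.
Change in payoff = $0 − ($0) = $0.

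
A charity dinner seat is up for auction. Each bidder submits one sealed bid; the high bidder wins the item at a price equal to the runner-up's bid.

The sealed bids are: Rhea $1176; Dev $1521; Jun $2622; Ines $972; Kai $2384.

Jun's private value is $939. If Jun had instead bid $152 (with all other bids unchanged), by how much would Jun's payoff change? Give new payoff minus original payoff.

$1445

The highest bid among the other bidders is $2384; Jun's bid doesn't change that.
Original bid $2622: Jun is highest, pays the top rival bid $2384; payoff $939 − $2384 = −$1445.
Alternative bid $152: Jun is not highest (top rival bid is $2384); payoff $0.
Change in payoff = $0 − (−$1445) = $1445.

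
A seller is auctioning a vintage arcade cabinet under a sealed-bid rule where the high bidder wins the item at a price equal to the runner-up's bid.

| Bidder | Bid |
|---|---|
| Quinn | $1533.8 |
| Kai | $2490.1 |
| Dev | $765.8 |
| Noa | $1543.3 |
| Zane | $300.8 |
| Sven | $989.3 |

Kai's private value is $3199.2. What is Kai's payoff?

$1655.9

Highest bid: Kai at $2490.1, so Kai wins.
Second-highest bid: Noa at $1543.3 — that is the price the winner pays.
Kai's payoff = value − price = $3199.2 − $1543.3 = $1655.9.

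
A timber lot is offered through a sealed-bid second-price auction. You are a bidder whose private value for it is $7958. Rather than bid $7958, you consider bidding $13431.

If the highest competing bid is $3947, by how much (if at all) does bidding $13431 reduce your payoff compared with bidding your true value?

Bidding your value $7958: you win (since $7958 > $3947) and pay $3947. Payoff $4011.
Bidding $13431: you win and pay $3947. Payoff $7958 − $3947 = $4011.
Difference = $4011 − $4011 = $0; both bids lead to the same outcome because the competing bid is below both your value and your alternative bid.

$0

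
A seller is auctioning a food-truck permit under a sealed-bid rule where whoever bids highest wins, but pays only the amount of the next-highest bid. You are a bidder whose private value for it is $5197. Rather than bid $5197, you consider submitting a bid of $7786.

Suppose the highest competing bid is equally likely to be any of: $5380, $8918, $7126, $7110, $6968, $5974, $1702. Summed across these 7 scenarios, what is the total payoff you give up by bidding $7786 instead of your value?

The deviation costs you only when the competing bid falls strictly between $5197 and $7786; elsewhere both bids give the same outcome.
$5380: truthful payoff $0, deviation payoff −$183 → loss $183.
$8918: outcomes coincide → loss $0.
$7126: truthful payoff $0, deviation payoff −$1929 → loss $1929.
$7110: truthful payoff $0, deviation payoff −$1913 → loss $1913.
$6968: truthful payoff $0, deviation payoff −$1771 → loss $1771.
$5974: truthful payoff $0, deviation payoff −$777 → loss $777.
$1702: outcomes coincide → loss $0.
Total loss = $183 + $1929 + $1913 + $1771 + $777 = $6573.

$6573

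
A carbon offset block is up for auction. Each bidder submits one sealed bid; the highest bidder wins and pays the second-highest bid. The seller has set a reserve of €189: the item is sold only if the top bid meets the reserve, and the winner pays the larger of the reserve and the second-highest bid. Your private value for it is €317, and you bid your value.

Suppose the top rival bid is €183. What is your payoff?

Your bid €317 is the highest and exceeds the reserve.
Price = max(second-highest bid, reserve) = max(€183, €189) = €189.
Payoff = €317 − €189 = €128.

€128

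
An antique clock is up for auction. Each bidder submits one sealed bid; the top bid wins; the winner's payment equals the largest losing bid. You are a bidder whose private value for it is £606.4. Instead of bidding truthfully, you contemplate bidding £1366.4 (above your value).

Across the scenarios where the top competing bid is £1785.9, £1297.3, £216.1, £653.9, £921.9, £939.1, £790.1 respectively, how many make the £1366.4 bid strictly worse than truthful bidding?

The deviation hurts exactly when the highest competing bid lies strictly between £606.4 and £1366.4 — overbidding then wins at a price above your value.
£1785.9: above both → same outcome either way.
£1297.3: inside the interval → strictly worse (loss £690.9).
£216.1: below both → same outcome either way.
£653.9: inside the interval → strictly worse (loss £47.5).
£921.9: inside the interval → strictly worse (loss £315.5).
£939.1: inside the interval → strictly worse (loss £332.7).
£790.1: inside the interval → strictly worse (loss £183.7).
Count: 5.

5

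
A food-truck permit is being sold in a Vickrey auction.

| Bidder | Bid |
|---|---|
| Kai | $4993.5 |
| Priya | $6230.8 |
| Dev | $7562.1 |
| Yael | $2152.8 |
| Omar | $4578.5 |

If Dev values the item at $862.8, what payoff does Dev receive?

Highest bid: Dev at $7562.1, so Dev wins.
Second-highest bid: Priya at $6230.8 — that is the price the winner pays.
Dev's payoff = value − price = $862.8 − $6230.8 = −$5368.

−$5368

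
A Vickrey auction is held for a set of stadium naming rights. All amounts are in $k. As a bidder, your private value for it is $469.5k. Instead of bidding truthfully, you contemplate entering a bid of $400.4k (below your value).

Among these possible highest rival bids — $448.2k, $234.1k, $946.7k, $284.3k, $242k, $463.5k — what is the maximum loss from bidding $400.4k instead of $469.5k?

$21.3k

$448.2k: truthful gives $21.3k, deviation gives $0k → loss $21.3k.
$234.1k: same outcome either way → loss $0k.
$946.7k: same outcome either way → loss $0k.
$284.3k: same outcome either way → loss $0k.
$242k: same outcome either way → loss $0k.
$463.5k: truthful gives $6k, deviation gives $0k → loss $6k.
Maximum loss: $21.3k.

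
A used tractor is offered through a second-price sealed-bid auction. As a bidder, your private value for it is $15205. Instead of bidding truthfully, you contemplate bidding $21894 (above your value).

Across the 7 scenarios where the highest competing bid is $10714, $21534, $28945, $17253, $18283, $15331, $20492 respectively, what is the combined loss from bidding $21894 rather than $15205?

The deviation costs you only when the competing bid falls strictly between $15205 and $21894; elsewhere both bids give the same outcome.
$10714: outcomes coincide → loss $0.
$21534: truthful payoff $0, deviation payoff −$6329 → loss $6329.
$28945: outcomes coincide → loss $0.
$17253: truthful payoff $0, deviation payoff −$2048 → loss $2048.
$18283: truthful payoff $0, deviation payoff −$3078 → loss $3078.
$15331: truthful payoff $0, deviation payoff −$126 → loss $126.
$20492: truthful payoff $0, deviation payoff −$5287 → loss $5287.
Total loss = $6329 + $2048 + $3078 + $126 + $5287 = $16868.

$16868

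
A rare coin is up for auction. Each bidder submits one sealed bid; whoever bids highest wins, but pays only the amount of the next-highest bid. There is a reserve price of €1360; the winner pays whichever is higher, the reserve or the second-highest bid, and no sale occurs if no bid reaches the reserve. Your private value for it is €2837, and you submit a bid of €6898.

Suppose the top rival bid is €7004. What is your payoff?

€0

Your bid €6898 is below the highest competing bid €7004, so you lose. Payoff €0.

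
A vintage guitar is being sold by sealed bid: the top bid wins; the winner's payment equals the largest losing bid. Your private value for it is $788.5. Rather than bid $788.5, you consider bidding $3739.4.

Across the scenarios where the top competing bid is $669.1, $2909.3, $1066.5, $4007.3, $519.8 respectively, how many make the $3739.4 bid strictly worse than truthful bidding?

The deviation hurts exactly when the highest competing bid lies strictly between $788.5 and $3739.4 — overbidding then wins at a price above your value.
$669.1: below both → same outcome either way.
$2909.3: inside the interval → strictly worse (loss $2120.8).
$1066.5: inside the interval → strictly worse (loss $278).
$4007.3: above both → same outcome either way.
$519.8: below both → same outcome either way.
Count: 2.

2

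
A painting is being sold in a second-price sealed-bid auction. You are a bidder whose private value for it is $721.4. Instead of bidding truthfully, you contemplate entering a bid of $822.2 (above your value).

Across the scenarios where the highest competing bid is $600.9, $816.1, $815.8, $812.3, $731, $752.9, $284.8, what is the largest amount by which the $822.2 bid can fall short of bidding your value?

$94.7

$600.9: same outcome either way → loss $0.
$816.1: truthful gives $0, deviation gives −$94.7 → loss $94.7.
$815.8: truthful gives $0, deviation gives −$94.4 → loss $94.4.
$812.3: truthful gives $0, deviation gives −$90.9 → loss $90.9.
$731: truthful gives $0, deviation gives −$9.6 → loss $9.6.
$752.9: truthful gives $0, deviation gives −$31.5 → loss $31.5.
$284.8: same outcome either way → loss $0.
Maximum loss: $94.7.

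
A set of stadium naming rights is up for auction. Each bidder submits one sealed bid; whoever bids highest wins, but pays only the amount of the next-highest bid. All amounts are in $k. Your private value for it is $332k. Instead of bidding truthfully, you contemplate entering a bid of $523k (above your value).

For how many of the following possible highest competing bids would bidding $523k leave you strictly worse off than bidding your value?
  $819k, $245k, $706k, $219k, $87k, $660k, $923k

The deviation hurts exactly when the highest competing bid lies strictly between $332k and $523k — overbidding then wins at a price above your value.
$819k: above both → same outcome either way.
$245k: below both → same outcome either way.
$706k: above both → same outcome either way.
$219k: below both → same outcome either way.
$87k: below both → same outcome either way.
$660k: above both → same outcome either way.
$923k: above both → same outcome either way.
Count: 0.

0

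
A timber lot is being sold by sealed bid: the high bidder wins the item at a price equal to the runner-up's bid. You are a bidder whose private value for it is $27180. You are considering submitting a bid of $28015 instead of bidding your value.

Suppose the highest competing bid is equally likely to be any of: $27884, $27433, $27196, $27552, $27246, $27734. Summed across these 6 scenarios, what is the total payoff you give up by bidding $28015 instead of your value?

$1965

The deviation costs you only when the competing bid falls strictly between $27180 and $28015; elsewhere both bids give the same outcome.
$27884: truthful payoff $0, deviation payoff −$704 → loss $704.
$27433: truthful payoff $0, deviation payoff −$253 → loss $253.
$27196: truthful payoff $0, deviation payoff −$16 → loss $16.
$27552: truthful payoff $0, deviation payoff −$372 → loss $372.
$27246: truthful payoff $0, deviation payoff −$66 → loss $66.
$27734: truthful payoff $0, deviation payoff −$554 → loss $554.
Total loss = $704 + $253 + $16 + $372 + $66 + $554 = $1965.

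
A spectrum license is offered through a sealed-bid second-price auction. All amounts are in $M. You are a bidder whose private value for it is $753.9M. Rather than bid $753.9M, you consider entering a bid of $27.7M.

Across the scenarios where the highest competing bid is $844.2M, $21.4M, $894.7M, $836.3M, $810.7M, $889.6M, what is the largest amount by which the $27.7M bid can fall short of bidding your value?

$844.2M: same outcome either way → loss $0M.
$21.4M: same outcome either way → loss $0M.
$894.7M: same outcome either way → loss $0M.
$836.3M: same outcome either way → loss $0M.
$810.7M: same outcome either way → loss $0M.
$889.6M: same outcome either way → loss $0M.
Maximum loss: $0M.

$0M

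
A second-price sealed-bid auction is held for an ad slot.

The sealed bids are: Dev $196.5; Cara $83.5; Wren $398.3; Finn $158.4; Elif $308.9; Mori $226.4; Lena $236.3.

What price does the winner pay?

$308.9

Highest bid: Wren at $398.3, so Wren wins.
Second-highest bid: Elif at $308.9 — that is the price the winner pays.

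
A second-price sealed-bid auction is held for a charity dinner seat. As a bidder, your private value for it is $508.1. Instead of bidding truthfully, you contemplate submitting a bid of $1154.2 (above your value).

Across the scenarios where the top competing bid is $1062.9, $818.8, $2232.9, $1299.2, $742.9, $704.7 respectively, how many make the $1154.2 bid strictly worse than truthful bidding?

4

The deviation hurts exactly when the highest competing bid lies strictly between $508.1 and $1154.2 — overbidding then wins at a price above your value.
$1062.9: inside the interval → strictly worse (loss $554.8).
$818.8: inside the interval → strictly worse (loss $310.7).
$2232.9: above both → same outcome either way.
$1299.2: above both → same outcome either way.
$742.9: inside the interval → strictly worse (loss $234.8).
$704.7: inside the interval → strictly worse (loss $196.6).
Count: 4.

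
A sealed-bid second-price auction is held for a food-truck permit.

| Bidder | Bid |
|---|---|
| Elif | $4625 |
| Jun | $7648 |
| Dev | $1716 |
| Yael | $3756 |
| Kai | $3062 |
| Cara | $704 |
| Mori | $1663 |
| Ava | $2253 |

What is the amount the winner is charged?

$4625

Highest bid: Jun at $7648, so Jun wins.
Second-highest bid: Elif at $4625 — that is the price the winner pays.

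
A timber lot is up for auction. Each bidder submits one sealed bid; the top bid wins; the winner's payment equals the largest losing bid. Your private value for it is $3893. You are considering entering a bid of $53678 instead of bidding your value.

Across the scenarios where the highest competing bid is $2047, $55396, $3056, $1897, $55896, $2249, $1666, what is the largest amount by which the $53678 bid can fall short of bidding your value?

$2047: same outcome either way → loss $0.
$55396: same outcome either way → loss $0.
$3056: same outcome either way → loss $0.
$1897: same outcome either way → loss $0.
$55896: same outcome either way → loss $0.
$2249: same outcome either way → loss $0.
$1666: same outcome either way → loss $0.
Maximum loss: $0.

$0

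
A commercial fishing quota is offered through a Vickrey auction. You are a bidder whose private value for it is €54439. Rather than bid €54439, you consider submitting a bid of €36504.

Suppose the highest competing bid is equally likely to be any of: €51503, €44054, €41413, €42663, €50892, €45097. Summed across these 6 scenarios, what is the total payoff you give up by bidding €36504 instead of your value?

The deviation costs you only when the competing bid falls strictly between €36504 and €54439; elsewhere both bids give the same outcome.
€51503: truthful payoff €2936, deviation payoff €0 → loss €2936.
€44054: truthful payoff €10385, deviation payoff €0 → loss €10385.
€41413: truthful payoff €13026, deviation payoff €0 → loss €13026.
€42663: truthful payoff €11776, deviation payoff €0 → loss €11776.
€50892: truthful payoff €3547, deviation payoff €0 → loss €3547.
€45097: truthful payoff €9342, deviation payoff €0 → loss €9342.
Total loss = €2936 + €10385 + €13026 + €11776 + €3547 + €9342 = €51012.
Because the price is fixed by the runner-up's bid, deviating from your value can only change a good outcome into a bad one — never the reverse.

€51012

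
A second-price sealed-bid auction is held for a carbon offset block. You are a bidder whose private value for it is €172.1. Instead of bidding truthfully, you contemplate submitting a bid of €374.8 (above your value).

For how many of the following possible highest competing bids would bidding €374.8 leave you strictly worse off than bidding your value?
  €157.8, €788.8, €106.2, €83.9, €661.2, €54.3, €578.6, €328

The deviation hurts exactly when the highest competing bid lies strictly between €172.1 and €374.8 — overbidding then wins at a price above your value.
€157.8: below both → same outcome either way.
€788.8: above both → same outcome either way.
€106.2: below both → same outcome either way.
€83.9: below both → same outcome either way.
€661.2: above both → same outcome either way.
€54.3: below both → same outcome either way.
€578.6: above both → same outcome either way.
€328: inside the interval → strictly worse (loss €155.9).
Count: 1.

1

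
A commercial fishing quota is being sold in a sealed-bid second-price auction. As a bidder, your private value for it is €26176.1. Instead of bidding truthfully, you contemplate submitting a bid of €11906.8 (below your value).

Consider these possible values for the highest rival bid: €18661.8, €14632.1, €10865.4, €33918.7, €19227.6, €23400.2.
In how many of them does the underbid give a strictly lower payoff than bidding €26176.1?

4

The deviation hurts exactly when the highest competing bid lies strictly between €11906.8 and €26176.1 — underbidding then forfeits a profitable win.
€18661.8: inside the interval → strictly worse (loss €7514.3).
€14632.1: inside the interval → strictly worse (loss €11544).
€10865.4: below both → same outcome either way.
€33918.7: above both → same outcome either way.
€19227.6: inside the interval → strictly worse (loss €6948.5).
€23400.2: inside the interval → strictly worse (loss €2775.9).
Count: 4.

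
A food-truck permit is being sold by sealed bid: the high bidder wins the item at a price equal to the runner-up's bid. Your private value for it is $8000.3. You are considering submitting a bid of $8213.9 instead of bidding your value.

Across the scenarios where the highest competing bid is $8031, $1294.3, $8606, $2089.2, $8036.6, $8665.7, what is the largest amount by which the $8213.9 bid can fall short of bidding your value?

$36.3

$8031: truthful gives $0, deviation gives −$30.7 → loss $30.7.
$1294.3: same outcome either way → loss $0.
$8606: same outcome either way → loss $0.
$2089.2: same outcome either way → loss $0.
$8036.6: truthful gives $0, deviation gives −$36.3 → loss $36.3.
$8665.7: same outcome either way → loss $0.
Maximum loss: $36.3.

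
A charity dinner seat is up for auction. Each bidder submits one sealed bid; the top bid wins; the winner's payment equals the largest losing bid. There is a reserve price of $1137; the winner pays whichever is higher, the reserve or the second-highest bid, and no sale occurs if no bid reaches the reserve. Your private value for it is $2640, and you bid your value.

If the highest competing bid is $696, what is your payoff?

$1503

Your bid $2640 is the highest and exceeds the reserve.
Price = max(second-highest bid, reserve) = max($696, $1137) = $1137.
Payoff = $2640 − $1137 = $1503.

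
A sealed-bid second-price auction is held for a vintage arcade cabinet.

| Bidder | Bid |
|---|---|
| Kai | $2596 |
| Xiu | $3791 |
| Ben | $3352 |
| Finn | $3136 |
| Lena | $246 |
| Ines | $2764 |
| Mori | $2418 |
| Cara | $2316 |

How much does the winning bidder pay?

Highest bid: Xiu at $3791, so Xiu wins.
Second-highest bid: Ben at $3352 — that is the price the winner pays.

$3352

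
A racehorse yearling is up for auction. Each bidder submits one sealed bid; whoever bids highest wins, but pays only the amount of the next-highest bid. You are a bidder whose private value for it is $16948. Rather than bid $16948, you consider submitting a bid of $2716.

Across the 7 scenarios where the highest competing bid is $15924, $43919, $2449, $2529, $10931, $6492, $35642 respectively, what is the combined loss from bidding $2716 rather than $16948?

The deviation costs you only when the competing bid falls strictly between $2716 and $16948; elsewhere both bids give the same outcome.
$15924: truthful payoff $1024, deviation payoff $0 → loss $1024.
$43919: outcomes coincide → loss $0.
$2449: outcomes coincide → loss $0.
$2529: outcomes coincide → loss $0.
$10931: truthful payoff $6017, deviation payoff $0 → loss $6017.
$6492: truthful payoff $10456, deviation payoff $0 → loss $10456.
$35642: outcomes coincide → loss $0.
Total loss = $1024 + $6017 + $10456 = $17497.

$17497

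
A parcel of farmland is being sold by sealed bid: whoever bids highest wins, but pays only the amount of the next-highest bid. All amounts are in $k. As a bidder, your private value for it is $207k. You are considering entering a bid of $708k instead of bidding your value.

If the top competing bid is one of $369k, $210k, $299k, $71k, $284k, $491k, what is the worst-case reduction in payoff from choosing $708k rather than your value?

$284k

$369k: truthful gives $0k, deviation gives −$162k → loss $162k.
$210k: truthful gives $0k, deviation gives −$3k → loss $3k.
$299k: truthful gives $0k, deviation gives −$92k → loss $92k.
$71k: same outcome either way → loss $0k.
$284k: truthful gives $0k, deviation gives −$77k → loss $77k.
$491k: truthful gives $0k, deviation gives −$284k → loss $284k.
Maximum loss: $284k.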